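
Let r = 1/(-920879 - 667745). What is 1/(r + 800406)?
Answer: 1588624/1271544181343 ≈ 1.2494e-6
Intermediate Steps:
r = -1/1588624 (r = 1/(-1588624) = -1/1588624 ≈ -6.2948e-7)
1/(r + 800406) = 1/(-1/1588624 + 800406) = 1/(1271544181343/1588624) = 1588624/1271544181343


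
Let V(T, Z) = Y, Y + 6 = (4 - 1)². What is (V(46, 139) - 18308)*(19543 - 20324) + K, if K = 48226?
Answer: 14344431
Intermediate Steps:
Y = 3 (Y = -6 + (4 - 1)² = -6 + 3² = -6 + 9 = 3)
V(T, Z) = 3
(V(46, 139) - 18308)*(19543 - 20324) + K = (3 - 18308)*(19543 - 20324) + 48226 = -18305*(-781) + 48226 = 14296205 + 48226 = 14344431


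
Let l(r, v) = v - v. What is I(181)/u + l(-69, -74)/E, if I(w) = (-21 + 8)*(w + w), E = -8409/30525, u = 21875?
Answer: -4706/21875 ≈ -0.21513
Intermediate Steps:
E = -2803/10175 (E = -8409*1/30525 = -2803/10175 ≈ -0.27548)
l(r, v) = 0
I(w) = -26*w
I(181)/u + l(-69, -74)/E = -26*181/21875 + 0/(-2803/10175) = -4706*1/21875 + 0*(-10175/2803) = -4706/21875 + 0 = -4706/21875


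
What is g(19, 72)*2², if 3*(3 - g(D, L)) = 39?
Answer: -40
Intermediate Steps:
g(D, L) = -10 (g(D, L) = 3 - ⅓*39 = 3 - 13 = -10)
g(19, 72)*2² = -10*2² = -10*4 = -40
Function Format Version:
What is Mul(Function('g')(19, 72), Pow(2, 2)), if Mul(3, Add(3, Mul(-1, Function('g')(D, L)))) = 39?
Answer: -40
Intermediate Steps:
Function('g')(D, L) = -10 (Function('g')(D, L) = Add(3, Mul(Rational(-1, 3), 39)) = Add(3, -13) = -10)
Mul(Function('g')(19, 72), Pow(2, 2)) = Mul(-10, Pow(2, 2)) = Mul(-10, 4) = -40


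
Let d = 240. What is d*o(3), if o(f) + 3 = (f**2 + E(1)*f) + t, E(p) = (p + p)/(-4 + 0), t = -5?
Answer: -120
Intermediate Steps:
E(p) = -p/2 (E(p) = (2*p)/(-4) = (2*p)*(-1/4) = -p/2)
o(f) = -8 + f**2 - f/2 (o(f) = -3 + ((f**2 + (-1/2*1)*f) - 5) = -3 + ((f**2 - f/2) - 5) = -3 + (-5 + f**2 - f/2) = -8 + f**2 - f/2)
d*o(3) = 240*(-8 + 3**2 - 1/2*3) = 240*(-8 + 9 - 3/2) = 240*(-1/2) = -120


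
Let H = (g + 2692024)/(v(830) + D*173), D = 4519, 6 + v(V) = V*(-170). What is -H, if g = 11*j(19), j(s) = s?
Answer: -2692233/640681 ≈ -4.2021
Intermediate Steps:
v(V) = -6 - 170*V (v(V) = -6 + V*(-170) = -6 - 170*V)
g = 209 (g = 11*19 = 209)
H = 2692233/640681 (H = (209 + 2692024)/((-6 - 170*830) + 4519*173) = 2692233/((-6 - 141100) + 781787) = 2692233/(-141106 + 781787) = 2692233/640681 ≈ 4.2021)
-H = -1*2692233/640681 = -2692233/640681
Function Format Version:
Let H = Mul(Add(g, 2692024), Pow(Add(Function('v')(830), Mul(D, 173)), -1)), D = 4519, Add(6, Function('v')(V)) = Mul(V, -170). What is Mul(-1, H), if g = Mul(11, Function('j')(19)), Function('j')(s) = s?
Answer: Rational(-2692233, 640681) ≈ -4.2021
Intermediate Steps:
Function('v')(V) = Add(-6, Mul(-170, V)) (Function('v')(V) = Add(-6, Mul(V, -170)) = Add(-6, Mul(-170, V)))
g = 209 (g = Mul(11, 19) = 209)
H = Rational(2692233, 640681) (H = Mul(Add(209, 2692024), Pow(Add(Add(-6, Mul(-170, 830)), Mul(4519, 173)), -1)) = Mul(2692233, Pow(Add(Add(-6, -141100), 781787), -1)) = Mul(2692233, Pow(Add(-141106, 781787), -1)) = Mul(2692233, Pow(640681, -1)) = Mul(2692233, Rational(1, 640681)) = Rational(2692233, 640681) ≈ 4.2021)
Mul(-1, H) = Mul(-1, Rational(2692233, 640681)) = Rational(-2692233, 640681)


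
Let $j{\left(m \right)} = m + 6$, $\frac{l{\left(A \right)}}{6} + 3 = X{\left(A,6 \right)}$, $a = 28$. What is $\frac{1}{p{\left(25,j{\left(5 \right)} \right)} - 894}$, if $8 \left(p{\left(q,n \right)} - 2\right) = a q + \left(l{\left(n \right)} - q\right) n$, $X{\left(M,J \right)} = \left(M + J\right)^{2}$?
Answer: $\frac{8}{12165} \approx 0.00065762$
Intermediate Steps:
$X{\left(M,J \right)} = \left(J + M\right)^{2}$
$l{\left(A \right)} = -18 + 6 \left(6 + A\right)^{2}$
$j{\left(m \right)} = 6 + m$
$p{\left(q,n \right)} = 2 + \frac{7 q}{2} + \frac{n \left(-18 - q + 6 \left(6 + n\right)^{2}\right)}{8}$ ($p{\left(q,n \right)} = 2 + \frac{28 q + \left(\left(-18 + 6 \left(6 + n\right)^{2}\right) - q\right) n}{8} = 2 + \frac{28 q + \left(-18 - q + 6 \left(6 + n\right)^{2}\right) n}{8} = 2 + \frac{28 q + n \left(-18 - q + 6 \left(6 + n\right)^{2}\right)}{8} = 2 + \left(\frac{7 q}{2} + \frac{n \left(-18 - q + 6 \left(6 + n\right)^{2}\right)}{8}\right) = 2 + \frac{7 q}{2} + \frac{n \left(-18 - q + 6 \left(6 + n\right)^{2}\right)}{8}$)
$\frac{1}{p{\left(25,j{\left(5 \right)} \right)} - 894} = \frac{1}{\left(2 + \frac{7}{2} \cdot 25 - \frac{1}{8} \left(6 + 5\right) 25 + \frac{3 \left(6 + 5\right) \left(-3 + \left(6 + \left(6 + 5\right)\right)^{2}\right)}{4}\right) - 894} = \frac{1}{\left(2 + \frac{175}{2} - \frac{11}{8} \cdot 25 + \frac{3}{4} \cdot 11 \left(-3 + \left(6 + 11\right)^{2}\right)\right) - 894} = \frac{1}{\left(2 + \frac{175}{2} - \frac{275}{8} + \frac{3}{4} \cdot 11 \left(-3 + 17^{2}\right)\right) - 894} = \frac{1}{\left(2 + \frac{175}{2} - \frac{275}{8} + \frac{3}{4} \cdot 11 \left(-3 + 289\right)\right) - 894} = \frac{1}{\left(2 + \frac{175}{2} - \frac{275}{8} + \frac{3}{4} \cdot 11 \cdot 286\right) - 894} = \frac{1}{\left(2 + \frac{175}{2} - \frac{275}{8} + \frac{4719}{2}\right) - 894} = \frac{1}{\frac{19317}{8} - 894} = \frac{1}{\frac{12165}{8}} = \frac{8}{12165}$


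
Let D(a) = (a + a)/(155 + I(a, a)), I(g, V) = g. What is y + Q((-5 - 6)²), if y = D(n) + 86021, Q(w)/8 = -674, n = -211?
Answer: 2257823/28 ≈ 80637.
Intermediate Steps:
Q(w) = -5392 (Q(w) = 8*(-674) = -5392)
D(a) = 2*a/(155 + a) (D(a) = (a + a)/(155 + a) = (2*a)/(155 + a) = 2*a/(155 + a))
y = 2408799/28 (y = 2*(-211)/(155 - 211) + 86021 = 2*(-211)/(-56) + 86021 = 2*(-211)*(-1/56) + 86021 = 211/28 + 86021 = 2408799/28 ≈ 86029.)
y + Q((-5 - 6)²) = 2408799/28 - 5392 = 2257823/28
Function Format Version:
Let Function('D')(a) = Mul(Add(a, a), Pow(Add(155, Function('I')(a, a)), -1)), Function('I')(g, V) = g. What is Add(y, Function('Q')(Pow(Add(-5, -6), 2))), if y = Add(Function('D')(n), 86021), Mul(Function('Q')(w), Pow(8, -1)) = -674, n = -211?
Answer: Rational(2257823, 28) ≈ 80637.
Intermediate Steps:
Function('Q')(w) = -5392 (Function('Q')(w) = Mul(8, -674) = -5392)
Function('D')(a) = Mul(2, a, Pow(Add(155, a), -1)) (Function('D')(a) = Mul(Add(a, a), Pow(Add(155, a), -1)) = Mul(Mul(2, a), Pow(Add(155, a), -1)) = Mul(2, a, Pow(Add(155, a), -1)))
y = Rational(2408799, 28) (y = Add(Mul(2, -211, Pow(Add(155, -211), -1)), 86021) = Add(Mul(2, -211, Pow(-56, -1)), 86021) = Add(Mul(2, -211, Rational(-1, 56)), 86021) = Add(Rational(211, 28), 86021) = Rational(2408799, 28) ≈ 86029.)
Add(y, Function('Q')(Pow(Add(-5, -6), 2))) = Add(Rational(2408799, 28), -5392) = Rational(2257823, 28)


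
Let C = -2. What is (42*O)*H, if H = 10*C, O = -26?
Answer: 21840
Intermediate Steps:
H = -20 (H = 10*(-2) = -20)
(42*O)*H = (42*(-26))*(-20) = -1092*(-20) = 21840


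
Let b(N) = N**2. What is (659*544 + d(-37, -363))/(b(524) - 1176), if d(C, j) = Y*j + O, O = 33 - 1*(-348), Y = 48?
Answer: 341453/273400 ≈ 1.2489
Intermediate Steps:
O = 381 (O = 33 + 348 = 381)
d(C, j) = 381 + 48*j (d(C, j) = 48*j + 381 = 381 + 48*j)
(659*544 + d(-37, -363))/(b(524) - 1176) = (659*544 + (381 + 48*(-363)))/(524**2 - 1176) = (358496 + (381 - 17424))/(274576 - 1176) = (358496 - 17043)/273400 = 341453*(1/273400) = 341453/273400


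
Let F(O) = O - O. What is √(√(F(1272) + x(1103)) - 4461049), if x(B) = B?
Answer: √(-4461049 + √1103) ≈ 2112.1*I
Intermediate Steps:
F(O) = 0
√(√(F(1272) + x(1103)) - 4461049) = √(√(0 + 1103) - 4461049) = √(√1103 - 4461049) = √(-4461049 + √1103)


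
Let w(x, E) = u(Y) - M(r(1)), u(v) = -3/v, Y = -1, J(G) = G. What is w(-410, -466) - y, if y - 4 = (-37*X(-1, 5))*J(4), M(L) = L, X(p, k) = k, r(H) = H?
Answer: 738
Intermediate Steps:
w(x, E) = 2 (w(x, E) = -3/(-1) - 1*1 = -3*(-1) - 1 = 3 - 1 = 2)
y = -736 (y = 4 - 37*5*4 = 4 - 185*4 = 4 - 740 = -736)
w(-410, -466) - y = 2 - 1*(-736) = 2 + 736 = 738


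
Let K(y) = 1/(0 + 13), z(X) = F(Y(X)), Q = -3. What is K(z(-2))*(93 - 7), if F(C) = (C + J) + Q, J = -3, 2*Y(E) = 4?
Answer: 86/13 ≈ 6.6154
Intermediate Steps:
Y(E) = 2 (Y(E) = (½)*4 = 2)
F(C) = -6 + C (F(C) = (C - 3) - 3 = (-3 + C) - 3 = -6 + C)
z(X) = -4 (z(X) = -6 + 2 = -4)
K(y) = 1/13
K(z(-2))*(93 - 7) = (93 - 7)/13 = (1/13)*86 = 86/13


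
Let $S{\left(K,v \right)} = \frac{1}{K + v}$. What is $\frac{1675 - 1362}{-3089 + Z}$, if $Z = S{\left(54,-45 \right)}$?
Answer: $- \frac{2817}{27800} \approx -0.10133$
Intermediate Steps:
$Z = \frac{1}{9}$ ($Z = \frac{1}{54 - 45} = \frac{1}{9} \approx 0.11111$)
$\frac{1675 - 1362}{-3089 + Z} = \frac{1675 - 1362}{-3089 + \frac{1}{9}} = \frac{313}{- \frac{27800}{9}} = 313 \left(- \frac{9}{27800}\right) = - \frac{2817}{27800}$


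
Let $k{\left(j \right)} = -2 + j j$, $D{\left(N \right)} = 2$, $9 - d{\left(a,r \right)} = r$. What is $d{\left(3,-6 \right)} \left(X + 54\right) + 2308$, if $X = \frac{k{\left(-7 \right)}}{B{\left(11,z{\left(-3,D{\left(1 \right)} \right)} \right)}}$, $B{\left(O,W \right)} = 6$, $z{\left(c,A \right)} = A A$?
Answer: $\frac{6471}{2} \approx 3235.5$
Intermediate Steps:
$d{\left(a,r \right)} = 9 - r$
$z{\left(c,A \right)} = A^{2}$
$k{\left(j \right)} = -2 + j^{2}$
$X = \frac{47}{6}$ ($X = \frac{-2 + \left(-7\right)^{2}}{6} = \left(-2 + 49\right) \frac{1}{6} = 47 \cdot \frac{1}{6} = \frac{47}{6} \approx 7.8333$)
$d{\left(3,-6 \right)} \left(X + 54\right) + 2308 = \left(9 - -6\right) \left(\frac{47}{6} + 54\right) + 2308 = \left(9 + 6\right) \frac{371}{6} + 2308 = 15 \cdot \frac{371}{6} + 2308 = \frac{1855}{2} + 2308 = \frac{6471}{2}$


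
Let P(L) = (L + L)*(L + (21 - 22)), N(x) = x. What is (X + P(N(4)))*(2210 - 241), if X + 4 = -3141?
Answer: -6145249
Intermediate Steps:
X = -3145 (X = -4 - 3141 = -3145)
P(L) = 2*L*(-1 + L) (P(L) = (2*L)*(L - 1) = (2*L)*(-1 + L) = 2*L*(-1 + L))
(X + P(N(4)))*(2210 - 241) = (-3145 + 2*4*(-1 + 4))*(2210 - 241) = (-3145 + 2*4*3)*1969 = (-3145 + 24)*1969 = -3121*1969 = -6145249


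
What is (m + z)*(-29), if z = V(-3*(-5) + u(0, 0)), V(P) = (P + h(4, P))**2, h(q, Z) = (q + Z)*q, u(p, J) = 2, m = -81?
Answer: -293480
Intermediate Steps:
h(q, Z) = q*(Z + q) (h(q, Z) = (Z + q)*q = q*(Z + q))
V(P) = (16 + 5*P)**2 (V(P) = (P + 4*(P + 4))**2 = (P + 4*(4 + P))**2 = (P + (16 + 4*P))**2 = (16 + 5*P)**2)
z = 10201 (z = (16 + 5*(-3*(-5) + 2))**2 = (16 + 5*(15 + 2))**2 = (16 + 5*17)**2 = (16 + 85)**2 = 101**2 = 10201)
(m + z)*(-29) = (-81 + 10201)*(-29) = 10120*(-29) = -293480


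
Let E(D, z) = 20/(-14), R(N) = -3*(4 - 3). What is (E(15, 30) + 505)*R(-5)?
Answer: -10575/7 ≈ -1510.7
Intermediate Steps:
R(N) = -3 (R(N) = -3*1 = -3)
E(D, z) = -10/7 (E(D, z) = 20*(-1/14) = -10/7)
(E(15, 30) + 505)*R(-5) = (-10/7 + 505)*(-3) = (3525/7)*(-3) = -10575/7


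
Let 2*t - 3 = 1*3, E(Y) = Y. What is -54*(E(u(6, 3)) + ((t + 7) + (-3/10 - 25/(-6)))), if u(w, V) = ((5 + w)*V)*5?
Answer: -48294/5 ≈ -9658.8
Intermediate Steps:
u(w, V) = 5*V*(5 + w) (u(w, V) = (V*(5 + w))*5 = 5*V*(5 + w))
t = 3 (t = 3/2 + (1*3)/2 = 3/2 + (½)*3 = 3/2 + 3/2 = 3)
-54*(E(u(6, 3)) + ((t + 7) + (-3/10 - 25/(-6)))) = -54*(5*3*(5 + 6) + ((3 + 7) + (-3/10 - 25/(-6)))) = -54*(5*3*11 + (10 + (-3*⅒ - 25*(-⅙)))) = -54*(165 + (10 + (-3/10 + 25/6))) = -54*(165 + (10 + 58/15)) = -54*(165 + 208/15) = -54*2683/15 = -48294/5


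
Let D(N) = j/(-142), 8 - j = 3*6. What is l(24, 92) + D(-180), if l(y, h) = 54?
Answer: 3839/71 ≈ 54.070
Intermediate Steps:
j = -10 (j = 8 - 3*6 = 8 - 1*18 = 8 - 18 = -10)
D(N) = 5/71 (D(N) = -10/(-142) = -10*(-1/142) = 5/71)
l(24, 92) + D(-180) = 54 + 5/71 = 3839/71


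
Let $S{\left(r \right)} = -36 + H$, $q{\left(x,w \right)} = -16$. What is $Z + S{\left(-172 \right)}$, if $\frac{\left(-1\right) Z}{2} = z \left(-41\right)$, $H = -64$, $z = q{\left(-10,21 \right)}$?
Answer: $-1412$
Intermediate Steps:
$z = -16$
$Z = -1312$ ($Z = - 2 \left(\left(-16\right) \left(-41\right)\right) = \left(-2\right) 656 = -1312$)
$S{\left(r \right)} = -100$ ($S{\left(r \right)} = -36 - 64 = -100$)
$Z + S{\left(-172 \right)} = -1312 - 100 = -1412$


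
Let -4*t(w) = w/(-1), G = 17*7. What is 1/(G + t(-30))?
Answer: 2/223 ≈ 0.0089686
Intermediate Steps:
G = 119
t(w) = w/4 (t(w) = -w/(4*(-1)) = -w*(-1)/4 = -(-1)*w/4 = w/4)
1/(G + t(-30)) = 1/(119 + (¼)*(-30)) = 1/(119 - 15/2) = 1/(223/2) = 2/223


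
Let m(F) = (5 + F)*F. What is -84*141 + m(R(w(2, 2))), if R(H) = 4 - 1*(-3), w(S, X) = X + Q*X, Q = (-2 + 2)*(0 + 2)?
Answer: -11760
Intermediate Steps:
Q = 0 (Q = 0*2 = 0)
w(S, X) = X (w(S, X) = X + 0*X = X + 0 = X)
R(H) = 7 (R(H) = 4 + 3 = 7)
m(F) = F*(5 + F)
-84*141 + m(R(w(2, 2))) = -84*141 + 7*(5 + 7) = -11844 + 7*12 = -11844 + 84 = -11760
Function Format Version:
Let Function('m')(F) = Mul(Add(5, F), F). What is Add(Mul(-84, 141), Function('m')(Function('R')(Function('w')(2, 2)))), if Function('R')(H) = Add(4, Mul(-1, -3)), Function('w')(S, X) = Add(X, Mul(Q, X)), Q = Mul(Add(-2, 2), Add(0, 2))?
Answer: -11760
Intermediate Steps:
Q = 0 (Q = Mul(0, 2) = 0)
Function('w')(S, X) = X (Function('w')(S, X) = Add(X, Mul(0, X)) = Add(X, 0) = X)
Function('R')(H) = 7 (Function('R')(H) = Add(4, 3) = 7)
Function('m')(F) = Mul(F, Add(5, F))
Add(Mul(-84, 141), Function('m')(Function('R')(Function('w')(2, 2)))) = Add(Mul(-84, 141), Mul(7, Add(5, 7))) = Add(-11844, Mul(7, 12)) = Add(-11844, 84) = -11760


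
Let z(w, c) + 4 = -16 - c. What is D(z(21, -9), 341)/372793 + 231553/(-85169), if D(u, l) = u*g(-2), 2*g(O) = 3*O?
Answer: -12331218136/4535772431 ≈ -2.7187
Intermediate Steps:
g(O) = 3*O/2 (g(O) = (3*O)/2 = 3*O/2)
z(w, c) = -20 - c (z(w, c) = -4 + (-16 - c) = -20 - c)
D(u, l) = -3*u (D(u, l) = u*((3/2)*(-2)) = u*(-3) = -3*u)
D(z(21, -9), 341)/372793 + 231553/(-85169) = -3*(-20 - 1*(-9))/372793 + 231553/(-85169) = -3*(-20 + 9)*(1/372793) + 231553*(-1/85169) = -3*(-11)*(1/372793) - 33079/12167 = 33*(1/372793) - 33079/12167 = 33/372793 - 33079/12167 = -12331218136/4535772431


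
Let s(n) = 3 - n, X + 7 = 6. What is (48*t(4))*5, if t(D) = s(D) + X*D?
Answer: -1200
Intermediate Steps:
X = -1 (X = -7 + 6 = -1)
t(D) = 3 - 2*D (t(D) = (3 - D) - D = 3 - 2*D)
(48*t(4))*5 = (48*(3 - 2*4))*5 = (48*(3 - 8))*5 = (48*(-5))*5 = -240*5 = -1200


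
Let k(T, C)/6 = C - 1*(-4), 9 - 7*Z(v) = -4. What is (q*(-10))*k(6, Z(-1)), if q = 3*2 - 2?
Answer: -9840/7 ≈ -1405.7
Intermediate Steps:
Z(v) = 13/7 (Z(v) = 9/7 - ⅐*(-4) = 9/7 + 4/7 = 13/7)
k(T, C) = 24 + 6*C (k(T, C) = 6*(C - 1*(-4)) = 6*(C + 4) = 6*(4 + C) = 24 + 6*C)
q = 4 (q = 6 - 2 = 4)
(q*(-10))*k(6, Z(-1)) = (4*(-10))*(24 + 6*(13/7)) = -40*(24 + 78/7) = -40*246/7 = -9840/7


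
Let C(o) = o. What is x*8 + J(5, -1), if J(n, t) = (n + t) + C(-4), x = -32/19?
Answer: -256/19 ≈ -13.474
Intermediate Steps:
x = -32/19 (x = -32*1/19 = -32/19 ≈ -1.6842)
J(n, t) = -4 + n + t (J(n, t) = (n + t) - 4 = -4 + n + t)
x*8 + J(5, -1) = -32/19*8 + (-4 + 5 - 1) = -256/19 + 0 = -256/19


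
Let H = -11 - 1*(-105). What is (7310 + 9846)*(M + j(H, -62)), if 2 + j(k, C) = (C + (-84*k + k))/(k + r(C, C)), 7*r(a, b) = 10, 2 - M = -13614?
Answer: 38768717056/167 ≈ 2.3215e+8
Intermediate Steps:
M = 13616 (M = 2 - 1*(-13614) = 2 + 13614 = 13616)
H = 94 (H = -11 + 105 = 94)
r(a, b) = 10/7 (r(a, b) = (⅐)*10 = 10/7)
j(k, C) = -2 + (C - 83*k)/(10/7 + k) (j(k, C) = -2 + (C + (-84*k + k))/(k + 10/7) = -2 + (C - 83*k)/(10/7 + k))
(7310 + 9846)*(M + j(H, -62)) = (7310 + 9846)*(13616 + (-20 - 595*94 + 7*(-62))/(10 + 7*94)) = 17156*(13616 + (-20 - 55930 - 434)/(10 + 658)) = 17156*(13616 - 56384/668) = 17156*(13616 + (1/668)*(-56384)) = 17156*(13616 - 14096/167) = 17156*(2259776/167) = 38768717056/167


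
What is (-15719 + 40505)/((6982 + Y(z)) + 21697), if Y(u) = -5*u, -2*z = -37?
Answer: 49572/57173 ≈ 0.86705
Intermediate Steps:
z = 37/2 (z = -1/2*(-37) = 37/2 ≈ 18.500)
(-15719 + 40505)/((6982 + Y(z)) + 21697) = (-15719 + 40505)/((6982 - 5*37/2) + 21697) = 24786/((6982 - 185/2) + 21697) = 24786/(13779/2 + 21697) = 24786/(57173/2) = 24786*(2/57173) = 49572/57173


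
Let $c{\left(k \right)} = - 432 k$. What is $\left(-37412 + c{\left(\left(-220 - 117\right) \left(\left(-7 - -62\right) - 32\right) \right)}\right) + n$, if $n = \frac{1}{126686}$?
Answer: $\frac{419459879721}{126686} \approx 3.311 \cdot 10^{6}$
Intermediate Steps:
$n = \frac{1}{126686} \approx 7.8935 \cdot 10^{-6}$
$\left(-37412 + c{\left(\left(-220 - 117\right) \left(\left(-7 - -62\right) - 32\right) \right)}\right) + n = \left(-37412 - 432 \left(-220 - 117\right) \left(\left(-7 - -62\right) - 32\right)\right) + \frac{1}{126686} = \left(-37412 - 432 \left(- 337 \left(\left(-7 + 62\right) - 32\right)\right)\right) + \frac{1}{126686} = \left(-37412 - 432 \left(- 337 \left(55 - 32\right)\right)\right) + \frac{1}{126686} = \left(-37412 - 432 \left(\left(-337\right) 23\right)\right) + \frac{1}{126686} = \left(-37412 - -3348432\right) + \frac{1}{126686} = \left(-37412 + 3348432\right) + \frac{1}{126686} = 3311020 + \frac{1}{126686} = \frac{419459879721}{126686}$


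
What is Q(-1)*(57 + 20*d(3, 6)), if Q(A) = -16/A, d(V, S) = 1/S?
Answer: 2896/3 ≈ 965.33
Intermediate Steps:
Q(-1)*(57 + 20*d(3, 6)) = (-16/(-1))*(57 + 20/6) = (-16*(-1))*(57 + 20*(⅙)) = 16*(57 + 10/3) = 16*(181/3) = 2896/3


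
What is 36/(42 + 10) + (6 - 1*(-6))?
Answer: 165/13 ≈ 12.692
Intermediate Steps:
36/(42 + 10) + (6 - 1*(-6)) = 36/52 + (6 + 6) = (1/52)*36 + 12 = 9/13 + 12 = 165/13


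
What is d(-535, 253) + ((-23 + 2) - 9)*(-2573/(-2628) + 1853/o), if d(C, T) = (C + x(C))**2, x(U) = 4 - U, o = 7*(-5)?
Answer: 4828685/3066 ≈ 1574.9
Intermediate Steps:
o = -35
d(C, T) = 16 (d(C, T) = (C + (4 - C))**2 = 4**2 = 16)
d(-535, 253) + ((-23 + 2) - 9)*(-2573/(-2628) + 1853/o) = 16 + ((-23 + 2) - 9)*(-2573/(-2628) + 1853/(-35)) = 16 + (-21 - 9)*(-2573*(-1/2628) + 1853*(-1/35)) = 16 - 30*(2573/2628 - 1853/35) = 16 - 30*(-4779629/91980) = 16 + 4779629/3066 = 4828685/3066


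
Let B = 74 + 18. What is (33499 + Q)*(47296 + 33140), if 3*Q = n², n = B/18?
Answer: 218313304876/81 ≈ 2.6952e+9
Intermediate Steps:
B = 92
n = 46/9 (n = 92/18 = 92*(1/18) = 46/9 ≈ 5.1111)
Q = 2116/243 (Q = (46/9)²/3 = (⅓)*(2116/81) = 2116/243 ≈ 8.7078)
(33499 + Q)*(47296 + 33140) = (33499 + 2116/243)*(47296 + 33140) = (8142373/243)*80436 = 218313304876/81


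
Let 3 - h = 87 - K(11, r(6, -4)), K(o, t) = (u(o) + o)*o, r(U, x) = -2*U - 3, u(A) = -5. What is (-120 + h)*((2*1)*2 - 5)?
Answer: 138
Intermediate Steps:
r(U, x) = -3 - 2*U
K(o, t) = o*(-5 + o) (K(o, t) = (-5 + o)*o = o*(-5 + o))
h = -18 (h = 3 - (87 - 11*(-5 + 11)) = 3 - (87 - 11*6) = 3 - (87 - 1*66) = 3 - (87 - 66) = 3 - 1*21 = 3 - 21 = -18)
(-120 + h)*((2*1)*2 - 5) = (-120 - 18)*((2*1)*2 - 5) = -138*(2*2 - 5) = -138*(4 - 5) = -138*(-1) = 138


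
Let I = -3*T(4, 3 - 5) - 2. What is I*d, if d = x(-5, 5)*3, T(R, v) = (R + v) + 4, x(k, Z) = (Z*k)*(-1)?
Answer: -1500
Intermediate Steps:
x(k, Z) = -Z*k
T(R, v) = 4 + R + v
d = 75 (d = -1*5*(-5)*3 = 25*3 = 75)
I = -20 (I = -3*(4 + 4 + (3 - 5)) - 2 = -3*(4 + 4 - 2) - 2 = -3*6 - 2 = -18 - 2 = -20)
I*d = -20*75 = -1500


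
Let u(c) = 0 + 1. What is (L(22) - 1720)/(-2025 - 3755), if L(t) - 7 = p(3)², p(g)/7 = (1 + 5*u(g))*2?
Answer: -5343/5780 ≈ -0.92439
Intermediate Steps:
u(c) = 1
p(g) = 84 (p(g) = 7*((1 + 5*1)*2) = 7*((1 + 5)*2) = 7*(6*2) = 7*12 = 84)
L(t) = 7063 (L(t) = 7 + 84² = 7 + 7056 = 7063)
(L(22) - 1720)/(-2025 - 3755) = (7063 - 1720)/(-2025 - 3755) = 5343/(-5780) = 5343*(-1/5780) = -5343/5780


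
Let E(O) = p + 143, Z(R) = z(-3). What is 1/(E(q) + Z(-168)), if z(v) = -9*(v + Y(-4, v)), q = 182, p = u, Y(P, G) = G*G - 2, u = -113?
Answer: -⅙ ≈ -0.16667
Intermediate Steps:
Y(P, G) = -2 + G² (Y(P, G) = G² - 2 = -2 + G²)
p = -113
z(v) = 18 - 9*v - 9*v² (z(v) = -9*(v + (-2 + v²)) = -9*(-2 + v + v²) = 18 - 9*v - 9*v²)
Z(R) = -36 (Z(R) = 18 - 9*(-3) - 9*(-3)² = 18 + 27 - 9*9 = 18 + 27 - 81 = -36)
E(O) = 30 (E(O) = -113 + 143 = 30)
1/(E(q) + Z(-168)) = 1/(30 - 36) = 1/(-6) = -⅙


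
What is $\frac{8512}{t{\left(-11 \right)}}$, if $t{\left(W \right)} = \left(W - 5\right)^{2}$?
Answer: $\frac{133}{4} \approx 33.25$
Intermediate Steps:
$t{\left(W \right)} = \left(-5 + W\right)^{2}$
$\frac{8512}{t{\left(-11 \right)}} = \frac{8512}{\left(-5 - 11\right)^{2}} = \frac{8512}{\left(-16\right)^{2}} = \frac{8512}{256} = 8512 \cdot \frac{1}{256} = \frac{133}{4}$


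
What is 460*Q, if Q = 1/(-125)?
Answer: -92/25 ≈ -3.6800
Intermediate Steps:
Q = -1/125 ≈ -0.0080000
460*Q = 460*(-1/125) = -92/25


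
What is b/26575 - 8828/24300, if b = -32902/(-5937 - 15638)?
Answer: -50607839389/139325416875 ≈ -0.36323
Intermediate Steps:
b = 32902/21575 (b = -32902/(-21575) = -32902*(-1/21575) = 32902/21575 ≈ 1.5250)
b/26575 - 8828/24300 = (32902/21575)/26575 - 8828/24300 = (32902/21575)*(1/26575) - 8828*1/24300 = 32902/573355625 - 2207/6075 = -50607839389/139325416875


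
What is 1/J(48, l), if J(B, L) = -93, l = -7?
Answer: -1/93 ≈ -0.010753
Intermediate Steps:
1/J(48, l) = 1/(-93) = -1/93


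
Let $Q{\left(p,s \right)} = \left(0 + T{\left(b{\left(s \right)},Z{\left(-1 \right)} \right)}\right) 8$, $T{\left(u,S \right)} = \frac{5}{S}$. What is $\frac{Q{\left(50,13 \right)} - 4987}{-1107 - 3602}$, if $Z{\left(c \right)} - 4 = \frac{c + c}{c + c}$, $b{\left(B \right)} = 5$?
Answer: $\frac{4979}{4709} \approx 1.0573$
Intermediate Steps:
$Z{\left(c \right)} = 5$ ($Z{\left(c \right)} = 4 + \frac{c + c}{c + c} = 4 + \frac{2 c}{2 c} = 4 + 2 c \frac{1}{2 c} = 4 + 1 = 5$)
$Q{\left(p,s \right)} = 8$ ($Q{\left(p,s \right)} = \left(0 + \frac{5}{5}\right) 8 = \left(0 + 5 \cdot \frac{1}{5}\right) 8 = \left(0 + 1\right) 8 = 1 \cdot 8 = 8$)
$\frac{Q{\left(50,13 \right)} - 4987}{-1107 - 3602} = \frac{8 - 4987}{-1107 - 3602} = - \frac{4979}{-1107 - 3602} = - \frac{4979}{-4709} = \left(-4979\right) \left(- \frac{1}{4709}\right) = \frac{4979}{4709}$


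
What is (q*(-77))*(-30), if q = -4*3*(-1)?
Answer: 27720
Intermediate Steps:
q = 12 (q = -12*(-1) = 12)
(q*(-77))*(-30) = (12*(-77))*(-30) = -924*(-30) = 27720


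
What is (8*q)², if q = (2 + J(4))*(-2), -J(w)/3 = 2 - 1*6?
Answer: 50176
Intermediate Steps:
J(w) = 12 (J(w) = -3*(2 - 1*6) = -3*(2 - 6) = -3*(-4) = 12)
q = -28 (q = (2 + 12)*(-2) = 14*(-2) = -28)
(8*q)² = (8*(-28))² = (-224)² = 50176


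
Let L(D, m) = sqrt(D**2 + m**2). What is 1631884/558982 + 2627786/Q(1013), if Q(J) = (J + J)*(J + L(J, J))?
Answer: 470073117735/286804999979 + 1313893*sqrt(2)/1026169 ≈ 3.4497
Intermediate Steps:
Q(J) = 2*J*(J + sqrt(2)*sqrt(J**2)) (Q(J) = (J + J)*(J + sqrt(J**2 + J**2)) = (2*J)*(J + sqrt(2*J**2)) = (2*J)*(J + sqrt(2)*sqrt(J**2)) = 2*J*(J + sqrt(2)*sqrt(J**2)))
1631884/558982 + 2627786/Q(1013) = 1631884/558982 + 2627786/((2*1013*(1013 + sqrt(2)*sqrt(1013**2)))) = 1631884*(1/558982) + 2627786/((2*1013*(1013 + sqrt(2)*sqrt(1026169)))) = 815942/279491 + 2627786/((2*1013*(1013 + sqrt(2)*1013))) = 815942/279491 + 2627786/((2*1013*(1013 + 1013*sqrt(2)))) = 815942/279491 + 2627786/(2052338 + 2052338*sqrt(2))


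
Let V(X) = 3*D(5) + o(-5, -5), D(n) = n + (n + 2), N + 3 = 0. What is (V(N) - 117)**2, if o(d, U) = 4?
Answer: 5929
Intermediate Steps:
N = -3 (N = -3 + 0 = -3)
D(n) = 2 + 2*n (D(n) = n + (2 + n) = 2 + 2*n)
V(X) = 40 (V(X) = 3*(2 + 2*5) + 4 = 3*(2 + 10) + 4 = 3*12 + 4 = 36 + 4 = 40)
(V(N) - 117)**2 = (40 - 117)**2 = (-77)**2 = 5929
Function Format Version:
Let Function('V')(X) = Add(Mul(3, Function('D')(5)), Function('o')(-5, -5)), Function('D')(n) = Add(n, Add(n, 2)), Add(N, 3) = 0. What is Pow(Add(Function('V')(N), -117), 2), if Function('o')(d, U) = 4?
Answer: 5929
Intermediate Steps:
N = -3 (N = Add(-3, 0) = -3)
Function('D')(n) = Add(2, Mul(2, n)) (Function('D')(n) = Add(n, Add(2, n)) = Add(2, Mul(2, n)))
Function('V')(X) = 40 (Function('V')(X) = Add(Mul(3, Add(2, Mul(2, 5))), 4) = Add(Mul(3, Add(2, 10)), 4) = Add(Mul(3, 12), 4) = Add(36, 4) = 40)
Pow(Add(Function('V')(N), -117), 2) = Pow(Add(40, -117), 2) = Pow(-77, 2) = 5929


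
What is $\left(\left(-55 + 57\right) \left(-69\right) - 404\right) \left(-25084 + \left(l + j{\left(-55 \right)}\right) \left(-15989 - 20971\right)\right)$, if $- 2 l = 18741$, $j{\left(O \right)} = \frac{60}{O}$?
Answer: $-187721112472$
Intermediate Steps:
$l = - \frac{18741}{2}$ ($l = \left(- \frac{1}{2}\right) 18741 = - \frac{18741}{2} \approx -9370.5$)
$\left(\left(-55 + 57\right) \left(-69\right) - 404\right) \left(-25084 + \left(l + j{\left(-55 \right)}\right) \left(-15989 - 20971\right)\right) = \left(\left(-55 + 57\right) \left(-69\right) - 404\right) \left(-25084 + \left(- \frac{18741}{2} + \frac{60}{-55}\right) \left(-15989 - 20971\right)\right) = \left(2 \left(-69\right) - 404\right) \left(-25084 + \left(- \frac{18741}{2} + 60 \left(- \frac{1}{55}\right)\right) \left(-36960\right)\right) = \left(-138 - 404\right) \left(-25084 + \left(- \frac{18741}{2} - \frac{12}{11}\right) \left(-36960\right)\right) = - 542 \left(-25084 - -346374000\right) = - 542 \left(-25084 + 346374000\right) = \left(-542\right) 346348916 = -187721112472$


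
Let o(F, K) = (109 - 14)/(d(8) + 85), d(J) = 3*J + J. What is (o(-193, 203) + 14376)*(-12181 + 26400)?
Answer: 23917595053/117 ≈ 2.0442e+8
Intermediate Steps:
d(J) = 4*J
o(F, K) = 95/117 (o(F, K) = (109 - 14)/(4*8 + 85) = 95/(32 + 85) = 95/117)
(o(-193, 203) + 14376)*(-12181 + 26400) = (95/117 + 14376)*(-12181 + 26400) = (1682087/117)*14219 = 23917595053/117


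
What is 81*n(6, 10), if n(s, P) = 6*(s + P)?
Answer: 7776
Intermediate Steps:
n(s, P) = 6*P + 6*s (n(s, P) = 6*(P + s) = 6*P + 6*s)
81*n(6, 10) = 81*(6*10 + 6*6) = 81*(60 + 36) = 81*96 = 7776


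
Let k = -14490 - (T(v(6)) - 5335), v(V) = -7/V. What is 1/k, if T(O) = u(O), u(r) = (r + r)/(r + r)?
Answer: -1/9156 ≈ -0.00010922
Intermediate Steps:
u(r) = 1 (u(r) = (2*r)/((2*r)) = (2*r)*(1/(2*r)) = 1)
T(O) = 1
k = -9156 (k = -14490 - (1 - 5335) = -14490 - 1*(-5334) = -14490 + 5334 = -9156)
1/k = 1/(-9156) = -1/9156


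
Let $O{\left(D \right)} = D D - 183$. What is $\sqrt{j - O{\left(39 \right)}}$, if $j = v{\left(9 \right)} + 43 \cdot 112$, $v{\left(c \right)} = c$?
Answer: $\sqrt{3487} \approx 59.051$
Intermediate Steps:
$O{\left(D \right)} = -183 + D^{2}$ ($O{\left(D \right)} = D^{2} - 183 = -183 + D^{2}$)
$j = 4825$ ($j = 9 + 43 \cdot 112 = 9 + 4816 = 4825$)
$\sqrt{j - O{\left(39 \right)}} = \sqrt{4825 - \left(-183 + 39^{2}\right)} = \sqrt{4825 - \left(-183 + 1521\right)} = \sqrt{4825 - 1338} = \sqrt{3487}$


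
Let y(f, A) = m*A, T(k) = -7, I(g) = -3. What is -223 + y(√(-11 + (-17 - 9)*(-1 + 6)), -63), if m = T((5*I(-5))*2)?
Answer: 218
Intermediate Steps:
m = -7
y(f, A) = -7*A
-223 + y(√(-11 + (-17 - 9)*(-1 + 6)), -63) = -223 - 7*(-63) = -223 + 441 = 218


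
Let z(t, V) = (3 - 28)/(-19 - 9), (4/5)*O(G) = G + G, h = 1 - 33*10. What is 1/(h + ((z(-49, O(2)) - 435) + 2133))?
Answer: 28/38357 ≈ 0.00072998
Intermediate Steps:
h = -329 (h = 1 - 330 = -329)
O(G) = 5*G/2 (O(G) = 5*(G + G)/4 = 5*(2*G)/4 = 5*G/2)
z(t, V) = 25/28 (z(t, V) = -25/(-28) = -25*(-1/28) = 25/28)
1/(h + ((z(-49, O(2)) - 435) + 2133)) = 1/(-329 + ((25/28 - 435) + 2133)) = 1/(-329 + (-12155/28 + 2133)) = 1/(-329 + 47569/28) = 1/(38357/28) = 28/38357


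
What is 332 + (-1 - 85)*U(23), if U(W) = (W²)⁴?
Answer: -6734744733834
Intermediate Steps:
U(W) = W⁸
332 + (-1 - 85)*U(23) = 332 + (-1 - 85)*23⁸ = 332 - 86*78310985281 = 332 - 6734744734166 = -6734744733834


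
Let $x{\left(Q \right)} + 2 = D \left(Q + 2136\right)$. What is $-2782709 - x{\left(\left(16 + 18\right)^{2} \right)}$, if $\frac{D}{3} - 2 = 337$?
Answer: $-6130671$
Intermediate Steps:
$D = 1017$ ($D = 6 + 3 \cdot 337 = 6 + 1011 = 1017$)
$x{\left(Q \right)} = 2172310 + 1017 Q$ ($x{\left(Q \right)} = -2 + 1017 \left(Q + 2136\right) = -2 + 1017 \left(2136 + Q\right) = -2 + \left(2172312 + 1017 Q\right) = 2172310 + 1017 Q$)
$-2782709 - x{\left(\left(16 + 18\right)^{2} \right)} = -2782709 - \left(2172310 + 1017 \left(16 + 18\right)^{2}\right) = -2782709 - \left(2172310 + 1017 \cdot 34^{2}\right) = -2782709 - \left(2172310 + 1017 \cdot 1156\right) = -2782709 - \left(2172310 + 1175652\right) = -2782709 - 3347962 = -6130671$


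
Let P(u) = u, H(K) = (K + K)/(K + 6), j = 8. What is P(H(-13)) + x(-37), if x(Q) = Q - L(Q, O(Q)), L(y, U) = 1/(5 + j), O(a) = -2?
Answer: -3036/91 ≈ -33.363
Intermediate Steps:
H(K) = 2*K/(6 + K) (H(K) = (2*K)/(6 + K) = 2*K/(6 + K))
L(y, U) = 1/13 (L(y, U) = 1/(5 + 8) = 1/13)
x(Q) = -1/13 + Q (x(Q) = Q - 1*1/13 = Q - 1/13 = -1/13 + Q)
P(H(-13)) + x(-37) = 2*(-13)/(6 - 13) + (-1/13 - 37) = 2*(-13)/(-7) - 482/13 = 2*(-13)*(-⅐) - 482/13 = 26/7 - 482/13 = -3036/91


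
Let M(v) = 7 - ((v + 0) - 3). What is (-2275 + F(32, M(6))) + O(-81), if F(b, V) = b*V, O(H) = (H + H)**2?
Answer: 24097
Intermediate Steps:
O(H) = 4*H**2 (O(H) = (2*H)**2 = 4*H**2)
M(v) = 10 - v (M(v) = 7 - (v - 3) = 7 - (-3 + v) = 7 + (3 - v) = 10 - v)
F(b, V) = V*b
(-2275 + F(32, M(6))) + O(-81) = (-2275 + (10 - 1*6)*32) + 4*(-81)**2 = (-2275 + (10 - 6)*32) + 4*6561 = (-2275 + 4*32) + 26244 = (-2275 + 128) + 26244 = -2147 + 26244 = 24097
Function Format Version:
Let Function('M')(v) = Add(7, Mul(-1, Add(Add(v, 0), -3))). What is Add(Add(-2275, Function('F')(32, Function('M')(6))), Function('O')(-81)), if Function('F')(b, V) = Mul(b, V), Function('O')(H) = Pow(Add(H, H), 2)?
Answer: 24097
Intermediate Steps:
Function('O')(H) = Mul(4, Pow(H, 2)) (Function('O')(H) = Pow(Mul(2, H), 2) = Mul(4, Pow(H, 2)))
Function('M')(v) = Add(10, Mul(-1, v)) (Function('M')(v) = Add(7, Mul(-1, Add(v, -3))) = Add(7, Mul(-1, Add(-3, v))) = Add(7, Add(3, Mul(-1, v))) = Add(10, Mul(-1, v)))
Function('F')(b, V) = Mul(V, b)
Add(Add(-2275, Function('F')(32, Function('M')(6))), Function('O')(-81)) = Add(Add(-2275, Mul(Add(10, Mul(-1, 6)), 32)), Mul(4, Pow(-81, 2))) = Add(Add(-2275, Mul(Add(10, -6), 32)), Mul(4, 6561)) = Add(Add(-2275, Mul(4, 32)), 26244) = Add(Add(-2275, 128), 26244) = Add(-2147, 26244) = 24097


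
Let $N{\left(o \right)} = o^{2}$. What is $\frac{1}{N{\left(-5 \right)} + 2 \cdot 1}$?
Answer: $\frac{1}{27} \approx 0.037037$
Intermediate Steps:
$\frac{1}{N{\left(-5 \right)} + 2 \cdot 1} = \frac{1}{\left(-5\right)^{2} + 2 \cdot 1} = \frac{1}{25 + 2} = \frac{1}{27}$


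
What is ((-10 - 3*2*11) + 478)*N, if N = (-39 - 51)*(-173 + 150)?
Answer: 832140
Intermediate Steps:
N = 2070 (N = -90*(-23) = 2070)
((-10 - 3*2*11) + 478)*N = ((-10 - 3*2*11) + 478)*2070 = ((-10 - 6*11) + 478)*2070 = ((-10 - 66) + 478)*2070 = (-76 + 478)*2070 = 402*2070 = 832140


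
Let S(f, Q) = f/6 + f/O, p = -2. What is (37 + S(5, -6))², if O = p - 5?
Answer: 2430481/1764 ≈ 1377.8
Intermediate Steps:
O = -7 (O = -2 - 5 = -7)
S(f, Q) = f/42 (S(f, Q) = f/6 + f/(-7) = f*(⅙) + f*(-⅐) = f/6 - f/7 = f/42)
(37 + S(5, -6))² = (37 + (1/42)*5)² = (37 + 5/42)² = (1559/42)² = 2430481/1764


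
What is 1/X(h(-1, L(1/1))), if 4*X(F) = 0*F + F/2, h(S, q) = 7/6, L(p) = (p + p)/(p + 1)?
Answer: 48/7 ≈ 6.8571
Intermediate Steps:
L(p) = 2*p/(1 + p) (L(p) = (2*p)/(1 + p) = 2*p/(1 + p))
h(S, q) = 7/6 (h(S, q) = 7*(⅙) = 7/6)
X(F) = F/8 (X(F) = (0*F + F/2)/4 = (0 + F*(½))/4 = (0 + F/2)/4 = (F/2)/4 = F/8)
1/X(h(-1, L(1/1))) = 1/((⅛)*(7/6)) = 1/(7/48) = 48/7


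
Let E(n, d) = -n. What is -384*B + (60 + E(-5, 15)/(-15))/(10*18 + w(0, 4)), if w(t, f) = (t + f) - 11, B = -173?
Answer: 34478387/519 ≈ 66432.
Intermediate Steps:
w(t, f) = -11 + f + t (w(t, f) = (f + t) - 11 = -11 + f + t)
-384*B + (60 + E(-5, 15)/(-15))/(10*18 + w(0, 4)) = -384*(-173) + (60 - 1*(-5)/(-15))/(10*18 + (-11 + 4 + 0)) = 66432 + (60 + 5*(-1/15))/(180 - 7) = 66432 + (60 - 1/3)/173 = 66432 + (179/3)*(1/173) = 66432 + 179/519 = 34478387/519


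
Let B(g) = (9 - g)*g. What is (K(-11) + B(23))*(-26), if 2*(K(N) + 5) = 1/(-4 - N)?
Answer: 59501/7 ≈ 8500.1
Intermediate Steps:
B(g) = g*(9 - g)
K(N) = -5 + 1/(2*(-4 - N))
(K(-11) + B(23))*(-26) = ((-41 - 10*(-11))/(2*(4 - 11)) + 23*(9 - 1*23))*(-26) = ((1/2)*(-41 + 110)/(-7) + 23*(9 - 23))*(-26) = ((1/2)*(-1/7)*69 + 23*(-14))*(-26) = (-69/14 - 322)*(-26) = -4577/14*(-26) = 59501/7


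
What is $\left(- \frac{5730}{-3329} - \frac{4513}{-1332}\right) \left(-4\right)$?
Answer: $- \frac{22656137}{1108557} \approx -20.438$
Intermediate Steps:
$\left(- \frac{5730}{-3329} - \frac{4513}{-1332}\right) \left(-4\right) = \left(\left(-5730\right) \left(- \frac{1}{3329}\right) - - \frac{4513}{1332}\right) \left(-4\right) = \left(\frac{5730}{3329} + \frac{4513}{1332}\right) \left(-4\right) = \frac{22656137}{4434228} \left(-4\right) = - \frac{22656137}{1108557}$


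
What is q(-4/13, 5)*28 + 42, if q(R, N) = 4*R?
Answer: 98/13 ≈ 7.5385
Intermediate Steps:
q(-4/13, 5)*28 + 42 = (4*(-4/13))*28 + 42 = -16/13*28 + 42 = -448/13 + 42 = 98/13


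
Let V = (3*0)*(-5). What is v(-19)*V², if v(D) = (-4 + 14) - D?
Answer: 0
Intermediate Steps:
v(D) = 10 - D
V = 0 (V = 0*(-5) = 0)
v(-19)*V² = (10 - 1*(-19))*0² = (10 + 19)*0 = 29*0 = 0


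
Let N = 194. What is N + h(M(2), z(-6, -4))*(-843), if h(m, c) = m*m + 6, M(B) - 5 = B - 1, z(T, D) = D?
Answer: -35212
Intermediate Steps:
M(B) = 4 + B (M(B) = 5 + (B - 1) = 5 + (-1 + B) = 4 + B)
h(m, c) = 6 + m² (h(m, c) = m² + 6 = 6 + m²)
N + h(M(2), z(-6, -4))*(-843) = 194 + (6 + (4 + 2)²)*(-843) = 194 + (6 + 6²)*(-843) = 194 + (6 + 36)*(-843) = 194 + 42*(-843) = 194 - 35406 = -35212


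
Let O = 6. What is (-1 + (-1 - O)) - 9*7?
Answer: -71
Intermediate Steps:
(-1 + (-1 - O)) - 9*7 = (-1 + (-1 - 1*6)) - 9*7 = (-1 + (-1 - 6)) - 63 = (-1 - 7) - 63 = -8 - 63 = -71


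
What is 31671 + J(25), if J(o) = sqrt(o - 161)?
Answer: 31671 + 2*I*sqrt(34) ≈ 31671.0 + 11.662*I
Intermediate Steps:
J(o) = sqrt(-161 + o)
31671 + J(25) = 31671 + sqrt(-161 + 25) = 31671 + sqrt(-136) = 31671 + 2*I*sqrt(34)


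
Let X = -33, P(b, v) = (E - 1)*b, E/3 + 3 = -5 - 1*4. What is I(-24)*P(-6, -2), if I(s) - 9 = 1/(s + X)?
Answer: 37888/19 ≈ 1994.1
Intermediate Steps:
E = -36 (E = -9 + 3*(-5 - 1*4) = -9 + 3*(-5 - 4) = -9 + 3*(-9) = -9 - 27 = -36)
P(b, v) = -37*b (P(b, v) = (-36 - 1)*b = -37*b)
I(s) = 9 + 1/(-33 + s) (I(s) = 9 + 1/(s - 33) = 9 + 1/(-33 + s))
I(-24)*P(-6, -2) = ((-296 + 9*(-24))/(-33 - 24))*(-37*(-6)) = ((-296 - 216)/(-57))*222 = -1/57*(-512)*222 = (512/57)*222 = 37888/19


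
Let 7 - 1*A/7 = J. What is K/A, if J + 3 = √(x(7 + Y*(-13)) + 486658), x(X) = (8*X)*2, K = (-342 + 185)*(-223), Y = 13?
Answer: -175055/1693881 - 35011*√484066/3387762 ≈ -7.2936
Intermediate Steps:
K = 35011 (K = -157*(-223) = 35011)
x(X) = 16*X
J = -3 + √484066 (J = -3 + √(16*(7 + 13*(-13)) + 486658) = -3 + √(16*(7 - 169) + 486658) = -3 + √(16*(-162) + 486658) = -3 + √(-2592 + 486658) = -3 + √484066 ≈ 692.75)
A = 70 - 7*√484066 (A = 49 - 7*(-3 + √484066) = 49 + (21 - 7*√484066) = 70 - 7*√484066 ≈ -4800.2)
K/A = 35011/(70 - 7*√484066)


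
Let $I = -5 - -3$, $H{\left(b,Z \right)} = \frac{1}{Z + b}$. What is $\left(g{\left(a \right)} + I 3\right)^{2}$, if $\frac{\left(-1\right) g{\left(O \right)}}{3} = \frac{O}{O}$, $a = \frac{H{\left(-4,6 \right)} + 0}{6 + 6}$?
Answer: $81$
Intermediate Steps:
$a = \frac{1}{24}$ ($a = \frac{\frac{1}{6 - 4} + 0}{6 + 6} = \frac{\frac{1}{2} + 0}{12} = \left(\frac{1}{2} + 0\right) \frac{1}{12} = \frac{1}{2} \cdot \frac{1}{12} = \frac{1}{24} \approx 0.041667$)
$g{\left(O \right)} = -3$ ($g{\left(O \right)} = - 3 \frac{O}{O} = \left(-3\right) 1 = -3$)
$I = -2$ ($I = -5 + 3 = -2$)
$\left(g{\left(a \right)} + I 3\right)^{2} = \left(-3 - 6\right)^{2} = \left(-9\right)^{2} = 81$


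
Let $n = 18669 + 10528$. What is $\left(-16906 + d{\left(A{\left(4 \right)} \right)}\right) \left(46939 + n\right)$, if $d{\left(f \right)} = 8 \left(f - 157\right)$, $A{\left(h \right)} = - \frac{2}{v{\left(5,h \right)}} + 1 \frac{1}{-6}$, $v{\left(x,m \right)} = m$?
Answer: $- \frac{4149564272}{3} \approx -1.3832 \cdot 10^{9}$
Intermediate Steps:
$n = 29197$
$A{\left(h \right)} = - \frac{1}{6} - \frac{2}{h}$ ($A{\left(h \right)} = - \frac{2}{h} + 1 \frac{1}{-6} = - \frac{2}{h} + 1 \left(- \frac{1}{6}\right) = - \frac{2}{h} - \frac{1}{6} = - \frac{1}{6} - \frac{2}{h}$)
$d{\left(f \right)} = -1256 + 8 f$ ($d{\left(f \right)} = 8 \left(-157 + f\right) = -1256 + 8 f$)
$\left(-16906 + d{\left(A{\left(4 \right)} \right)}\right) \left(46939 + n\right) = \left(-16906 - \left(1256 - 8 \frac{-12 - 4}{6 \cdot 4}\right)\right) \left(46939 + 29197\right) = \left(-16906 - \left(1256 - 8 \cdot \frac{1}{6} \cdot \frac{1}{4} \left(-12 - 4\right)\right)\right) 76136 = \left(-16906 - \left(1256 - 8 \cdot \frac{1}{6} \cdot \frac{1}{4} \left(-16\right)\right)\right) 76136 = \left(-16906 + \left(-1256 + 8 \left(- \frac{2}{3}\right)\right)\right) 76136 = \left(-16906 - \frac{3784}{3}\right) 76136 = \left(- \frac{54502}{3}\right) 76136 = - \frac{4149564272}{3}$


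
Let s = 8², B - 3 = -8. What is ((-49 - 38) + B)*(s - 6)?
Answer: -5336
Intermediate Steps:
B = -5 (B = 3 - 8 = -5)
s = 64
((-49 - 38) + B)*(s - 6) = ((-49 - 38) - 5)*(64 - 6) = (-87 - 5)*58 = -92*58 = -5336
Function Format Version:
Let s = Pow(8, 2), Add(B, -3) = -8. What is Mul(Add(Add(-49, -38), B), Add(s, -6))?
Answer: -5336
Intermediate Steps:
B = -5 (B = Add(3, -8) = -5)
s = 64
Mul(Add(Add(-49, -38), B), Add(s, -6)) = Mul(Add(Add(-49, -38), -5), Add(64, -6)) = Mul(Add(-87, -5), 58) = Mul(-92, 58) = -5336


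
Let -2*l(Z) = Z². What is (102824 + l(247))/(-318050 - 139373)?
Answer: -144639/914846 ≈ -0.15810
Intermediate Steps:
l(Z) = -Z²/2
(102824 + l(247))/(-318050 - 139373) = (102824 - ½*247²)/(-318050 - 139373) = (102824 - ½*61009)/(-457423) = (102824 - 61009/2)*(-1/457423) = (144639/2)*(-1/457423) = -144639/914846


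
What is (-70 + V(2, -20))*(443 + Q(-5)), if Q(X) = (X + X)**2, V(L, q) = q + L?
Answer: -47784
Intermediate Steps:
V(L, q) = L + q
Q(X) = 4*X**2 (Q(X) = (2*X)**2 = 4*X**2)
(-70 + V(2, -20))*(443 + Q(-5)) = (-70 + (2 - 20))*(443 + 4*(-5)**2) = (-70 - 18)*(443 + 4*25) = -88*(443 + 100) = -88*543 = -47784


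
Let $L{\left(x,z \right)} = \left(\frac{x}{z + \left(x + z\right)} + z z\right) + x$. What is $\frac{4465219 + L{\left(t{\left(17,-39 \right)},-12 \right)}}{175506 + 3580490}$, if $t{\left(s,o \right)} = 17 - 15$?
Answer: $\frac{24559507}{20657978} \approx 1.1889$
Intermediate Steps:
$t{\left(s,o \right)} = 2$
$L{\left(x,z \right)} = x + z^{2} + \frac{x}{x + 2 z}$ ($L{\left(x,z \right)} = \left(\frac{x}{x + 2 z} + z^{2}\right) + x = \left(z^{2} + \frac{x}{x + 2 z}\right) + x = x + z^{2} + \frac{x}{x + 2 z}$)
$\frac{4465219 + L{\left(t{\left(17,-39 \right)},-12 \right)}}{175506 + 3580490} = \frac{4465219 + \frac{2 + 2^{2} + 2 \left(-12\right)^{3} + 2 \left(-12\right)^{2} + 2 \cdot 2 \left(-12\right)}{2 + 2 \left(-12\right)}}{175506 + 3580490} = \frac{4465219 + \frac{2 + 4 + 2 \left(-1728\right) + 2 \cdot 144 - 48}{2 - 24}}{3755996} = \left(4465219 + \frac{2 + 4 - 3456 + 288 - 48}{-22}\right) \frac{1}{3755996} = \left(4465219 - - \frac{1605}{11}\right) \frac{1}{3755996} = \left(4465219 + \frac{1605}{11}\right) \frac{1}{3755996} = \frac{49119014}{11} \cdot \frac{1}{3755996} = \frac{24559507}{20657978}$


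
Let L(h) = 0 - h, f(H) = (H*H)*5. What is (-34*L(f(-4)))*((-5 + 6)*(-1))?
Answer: -2720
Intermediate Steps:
f(H) = 5*H² (f(H) = H²*5 = 5*H²)
L(h) = -h
(-34*L(f(-4)))*((-5 + 6)*(-1)) = (-(-34)*5*(-4)²)*((-5 + 6)*(-1)) = (-(-34)*5*16)*(1*(-1)) = -(-34)*80*(-1) = -34*(-80)*(-1) = 2720*(-1) = -2720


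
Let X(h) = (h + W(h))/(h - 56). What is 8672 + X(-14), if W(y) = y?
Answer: 43362/5 ≈ 8672.4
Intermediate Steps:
X(h) = 2*h/(-56 + h) (X(h) = (h + h)/(h - 56) = (2*h)/(-56 + h) = 2*h/(-56 + h))
8672 + X(-14) = 8672 + 2*(-14)/(-56 - 14) = 8672 + 2*(-14)/(-70) = 8672 + 2*(-14)*(-1/70) = 8672 + 2/5 = 43362/5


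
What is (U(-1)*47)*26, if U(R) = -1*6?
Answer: -7332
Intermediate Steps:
U(R) = -6
(U(-1)*47)*26 = -6*47*26 = -282*26 = -7332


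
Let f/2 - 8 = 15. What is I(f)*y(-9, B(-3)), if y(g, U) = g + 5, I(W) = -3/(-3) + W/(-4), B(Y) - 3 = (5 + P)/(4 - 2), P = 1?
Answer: 42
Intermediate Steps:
f = 46 (f = 16 + 2*15 = 16 + 30 = 46)
B(Y) = 6 (B(Y) = 3 + (5 + 1)/(4 - 2) = 3 + 6/2 = 3 + 6*(½) = 3 + 3 = 6)
I(W) = 1 - W/4 (I(W) = -3*(-⅓) + W*(-¼) = 1 - W/4)
y(g, U) = 5 + g
I(f)*y(-9, B(-3)) = (1 - ¼*46)*(5 - 9) = (1 - 23/2)*(-4) = -21/2*(-4) = 42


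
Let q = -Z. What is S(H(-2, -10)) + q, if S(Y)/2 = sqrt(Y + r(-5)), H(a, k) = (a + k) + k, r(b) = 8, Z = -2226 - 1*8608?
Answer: 10834 + 2*I*sqrt(14) ≈ 10834.0 + 7.4833*I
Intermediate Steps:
Z = -10834 (Z = -2226 - 8608 = -10834)
q = 10834 (q = -1*(-10834) = 10834)
H(a, k) = a + 2*k
S(Y) = 2*sqrt(8 + Y) (S(Y) = 2*sqrt(Y + 8) = 2*sqrt(8 + Y))
S(H(-2, -10)) + q = 2*sqrt(8 + (-2 + 2*(-10))) + 10834 = 2*sqrt(8 + (-2 - 20)) + 10834 = 2*sqrt(8 - 22) + 10834 = 2*sqrt(-14) + 10834 = 2*(I*sqrt(14)) + 10834 = 2*I*sqrt(14) + 10834 = 10834 + 2*I*sqrt(14)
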